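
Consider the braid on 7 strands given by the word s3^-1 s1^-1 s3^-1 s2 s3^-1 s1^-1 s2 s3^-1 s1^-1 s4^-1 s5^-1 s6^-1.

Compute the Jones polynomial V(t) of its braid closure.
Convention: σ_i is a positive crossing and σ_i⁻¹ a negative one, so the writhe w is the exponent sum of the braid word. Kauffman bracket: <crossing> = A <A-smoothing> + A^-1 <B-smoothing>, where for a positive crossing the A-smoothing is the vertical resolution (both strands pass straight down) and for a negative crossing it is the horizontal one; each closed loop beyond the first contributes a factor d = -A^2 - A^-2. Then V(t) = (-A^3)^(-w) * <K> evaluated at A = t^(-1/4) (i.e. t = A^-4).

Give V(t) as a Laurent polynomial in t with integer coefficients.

1 - 2*t^-1 + 4*t^-2 - 5*t^-3 + 7*t^-4 - 7*t^-5 + 6*t^-6 - 5*t^-7 + 3*t^-8 - t^-9

Derivation:
The presented braid s3^-1 s1^-1 s3^-1 s2 s3^-1 s1^-1 s2 s3^-1 s1^-1 s4^-1 s5^-1 s6^-1 on 7 strands reduces by inverse Markov moves (closure unchanged at each step):
  Destabilize: the word has the form β·s6^-1 where s6^-1 occurs only as the final letter (β ∈ B_6); drop it and the last strand → 6 strands.
  Destabilize: the word has the form β·s5^-1 where s5^-1 occurs only as the final letter (β ∈ B_5); drop it and the last strand → 5 strands.
  Destabilize: the word has the form β·s4^-1 where s4^-1 occurs only as the final letter (β ∈ B_4); drop it and the last strand → 4 strands.
Reduced to β = s3^-1 s1^-1 s3^-1 s2 s3^-1 s1^-1 s2 s3^-1 s1^-1 on 4 strands, 9 crossings.
Compute on β:
Braid: s3^-1 s1^-1 s3^-1 s2 s3^-1 s1^-1 s2 s3^-1 s1^-1 on 4 strands, 9 crossings.
Writhe w = (#positive) - (#negative) = 2 - 7 = -5.
State-sum expansion of <K>. There are 2^9 = 512 states.
For each crossing: s=0 is the vertical smoothing, s=1 horizontal. Crossing k contributes A^(sign_k * (1 - 2*s_k)); loop factor d = -A^2 - A^-2.
Tabulate the states by total A-exponent and number of loops L (A-exp: L × count):
  A^9: L=7 ×1
  A^7: L=6 ×9
  A^5: L=5 ×36
  A^3: L=4 ×83, L=6 ×1
  A^1: L=3 ×118, L=5 ×8
  A^-1: L=2 ×100, L=4 ×26
  A^-3: L=1 ×41, L=3 ×42, L=5 ×1
  A^-5: L=2 ×31, L=4 ×5
  A^-7: L=3 ×9
  A^-9: L=4 ×1
Each group contributes A^e * Σ count * d^(L-1):
Powers of d = -A^2 - A^-2: d^2 = A^4 + 2 + A^-4; d^3 = -A^6 - 3*A^2 - 3*A^-2 - A^-6; d^4 = A^8 + 4*A^4 + 6 + 4*A^-4 + A^-8; d^5 = -A^10 - 5*A^6 - 10*A^2 - 10*A^-2 - 5*A^-6 - A^-10; d^6 = A^12 + 6*A^8 + 15*A^4 + 20 + 15*A^-4 + 6*A^-8 + A^-12.
  A^9 * (d^6) = A^21 + 6*A^17 + 15*A^13 + 20*A^9 + 15*A^5 + 6*A + A^-3
  A^7 * (9*d^5) = -9*A^17 - 45*A^13 - 90*A^9 - 90*A^5 - 45*A - 9*A^-3
  A^5 * (36*d^4) = 36*A^13 + 144*A^9 + 216*A^5 + 144*A + 36*A^-3
  A^3 * (83*d^3 + d^5) = -A^13 - 88*A^9 - 259*A^5 - 259*A - 88*A^-3 - A^-7
  A^1 * (118*d^2 + 8*d^4) = 8*A^9 + 150*A^5 + 284*A + 150*A^-3 + 8*A^-7
  A^-1 * (100*d + 26*d^3) = -26*A^5 - 178*A - 178*A^-3 - 26*A^-7
  A^-3 * (41 + 42*d^2 + d^4) = A^5 + 46*A + 131*A^-3 + 46*A^-7 + A^-11
  A^-5 * (31*d + 5*d^3) = -5*A - 46*A^-3 - 46*A^-7 - 5*A^-11
  A^-7 * (9*d^2) = 9*A^-3 + 18*A^-7 + 9*A^-11
  A^-9 * (d^3) = -A^-3 - 3*A^-7 - 3*A^-11 - A^-15
Summing the groups: <K> = A^21 - 3*A^17 + 5*A^13 - 6*A^9 + 7*A^5 - 7*A + 5*A^-3 - 4*A^-7 + 2*A^-11 - A^-15
Normalise by the writhe: (-A^3)^(-w) = (-A^3)^(5) = -A^15, so f(A) = -A^15 * <K> = -A^36 + 3*A^32 - 5*A^28 + 6*A^24 - 7*A^20 + 7*A^16 - 5*A^12 + 4*A^8 - 2*A^4 + 1.
Substitute A = t^(-1/4), i.e. A^e → t^(-e/4): V(t) = 1 - 2*t^-1 + 4*t^-2 - 5*t^-3 + 7*t^-4 - 7*t^-5 + 6*t^-6 - 5*t^-7 + 3*t^-8 - t^-9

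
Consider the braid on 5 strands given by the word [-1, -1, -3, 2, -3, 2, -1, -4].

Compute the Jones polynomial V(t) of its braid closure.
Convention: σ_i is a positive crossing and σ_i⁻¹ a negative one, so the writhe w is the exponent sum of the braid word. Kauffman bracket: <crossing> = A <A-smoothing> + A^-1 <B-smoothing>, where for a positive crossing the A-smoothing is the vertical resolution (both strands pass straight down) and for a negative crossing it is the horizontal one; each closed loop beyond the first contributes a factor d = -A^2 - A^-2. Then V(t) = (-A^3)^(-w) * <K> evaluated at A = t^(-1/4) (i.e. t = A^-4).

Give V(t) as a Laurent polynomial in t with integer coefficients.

The presented braid s1^-1 s1^-1 s3^-1 s2 s3^-1 s2 s1^-1 s4^-1 on 5 strands reduces by inverse Markov moves (closure unchanged at each step):
  Destabilize: the word has the form β·s4^-1 where s4^-1 occurs only as the final letter (β ∈ B_4); drop it and the last strand → 4 strands.
Reduced to β = s1^-1 s1^-1 s3^-1 s2 s3^-1 s2 s1^-1 on 4 strands, 7 crossings.
Compute on β:
Braid: s1^-1 s1^-1 s3^-1 s2 s3^-1 s2 s1^-1 on 4 strands, 7 crossings.
Writhe w = (#positive) - (#negative) = 2 - 5 = -3.
Computing the Kauffman bracket via state sum. There are 2^7 = 128 states.
Smooth each crossing (0=||, 1=⌣⌢); contribution A^(Σ sign_k(1-2s_k)) * d^(L-1).
Tabulate the states by total A-exponent and number of loops L (A-exp: L × count):
  A^7: L=5 ×1
  A^5: L=4 ×7
  A^3: L=3 ×20, L=5 ×1
  A^1: L=2 ×27, L=4 ×8
  A^-1: L=1 ×15, L=3 ×19, L=5 ×1
  A^-3: L=2 ×17, L=4 ×4
  A^-5: L=3 ×7
  A^-7: L=4 ×1
Each group contributes A^e * Σ count * d^(L-1):
Powers of d = -A^2 - A^-2: d^2 = A^4 + 2 + A^-4; d^3 = -A^6 - 3*A^2 - 3*A^-2 - A^-6; d^4 = A^8 + 4*A^4 + 6 + 4*A^-4 + A^-8.
  A^7 * (d^4) = A^15 + 4*A^11 + 6*A^7 + 4*A^3 + A^-1
  A^5 * (7*d^3) = -7*A^11 - 21*A^7 - 21*A^3 - 7*A^-1
  A^3 * (20*d^2 + d^4) = A^11 + 24*A^7 + 46*A^3 + 24*A^-1 + A^-5
  A^1 * (27*d + 8*d^3) = -8*A^7 - 51*A^3 - 51*A^-1 - 8*A^-5
  A^-1 * (15 + 19*d^2 + d^4) = A^7 + 23*A^3 + 59*A^-1 + 23*A^-5 + A^-9
  A^-3 * (17*d + 4*d^3) = -4*A^3 - 29*A^-1 - 29*A^-5 - 4*A^-9
  A^-5 * (7*d^2) = 7*A^-1 + 14*A^-5 + 7*A^-9
  A^-7 * (d^3) = -A^-1 - 3*A^-5 - 3*A^-9 - A^-13
Summing the groups: <K> = A^15 - 2*A^11 + 2*A^7 - 3*A^3 + 3*A^-1 - 2*A^-5 + A^-9 - A^-13
Normalise by the writhe: (-A^3)^(-w) = (-A^3)^(3) = -A^9, so f(A) = -A^9 * <K> = -A^24 + 2*A^20 - 2*A^16 + 3*A^12 - 3*A^8 + 2*A^4 - 1 + A^-4.
Substitute A = t^(-1/4), i.e. A^e → t^(-e/4): V(t) = t - 1 + 2*t^-1 - 3*t^-2 + 3*t^-3 - 2*t^-4 + 2*t^-5 - t^-6

Answer: t - 1 + 2*t^-1 - 3*t^-2 + 3*t^-3 - 2*t^-4 + 2*t^-5 - t^-6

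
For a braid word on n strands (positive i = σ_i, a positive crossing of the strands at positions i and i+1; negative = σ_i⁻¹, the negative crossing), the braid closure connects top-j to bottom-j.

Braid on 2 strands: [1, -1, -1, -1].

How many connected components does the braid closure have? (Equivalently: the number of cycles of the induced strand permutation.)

Track the strand permutation on 2 strands, starting from identity.
  step 1: s1 swaps positions 1,2 -> [2 1]
  step 2: s1^-1 swaps positions 1,2 -> [1 2]
  step 3: s1^-1 swaps positions 1,2 -> [2 1]
  step 4: s1^-1 swaps positions 1,2 -> [1 2]
Final permutation (position -> original strand): [1 2]
Closure components = cycle count of this permutation = 2.

Answer: 2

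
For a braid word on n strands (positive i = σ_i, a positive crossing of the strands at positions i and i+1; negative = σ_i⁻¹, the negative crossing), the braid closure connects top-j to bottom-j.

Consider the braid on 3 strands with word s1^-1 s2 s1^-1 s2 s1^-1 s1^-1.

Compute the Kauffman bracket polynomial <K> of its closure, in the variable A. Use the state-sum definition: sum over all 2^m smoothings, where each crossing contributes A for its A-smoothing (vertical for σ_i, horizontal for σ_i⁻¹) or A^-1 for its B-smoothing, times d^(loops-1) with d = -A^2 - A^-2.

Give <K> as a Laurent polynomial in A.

Braid: s1^-1 s2 s1^-1 s2 s1^-1 s1^-1 on 3 strands, 6 crossings.
Writhe w = (#positive) - (#negative) = 2 - 4 = -2.
Enumerate smoothing states for the bracket polynomial. There are 2^6 = 64 states.
Each crossing splits two ways (0=vertical, 1=horizontal). The state's weight is A^(#A-smoothings - #B-smoothings) * d^(loops - 1).
Tabulate the states by total A-exponent and number of loops L (A-exp: L × count):
  A^6: L=5 ×1
  A^4: L=4 ×6
  A^2: L=3 ×15
  A^0: L=2 ×19, L=4 ×1
  A^-2: L=1 ×11, L=3 ×4
  A^-4: L=2 ×6
  A^-6: L=3 ×1
Each group contributes A^e * Σ count * d^(L-1):
Powers of d = -A^2 - A^-2: d^2 = A^4 + 2 + A^-4; d^3 = -A^6 - 3*A^2 - 3*A^-2 - A^-6; d^4 = A^8 + 4*A^4 + 6 + 4*A^-4 + A^-8.
  A^6 * (d^4) = A^14 + 4*A^10 + 6*A^6 + 4*A^2 + A^-2
  A^4 * (6*d^3) = -6*A^10 - 18*A^6 - 18*A^2 - 6*A^-2
  A^2 * (15*d^2) = 15*A^6 + 30*A^2 + 15*A^-2
  A^0 * (19*d + d^3) = -A^6 - 22*A^2 - 22*A^-2 - A^-6
  A^-2 * (11 + 4*d^2) = 4*A^2 + 19*A^-2 + 4*A^-6
  A^-4 * (6*d) = -6*A^-2 - 6*A^-6
  A^-6 * (d^2) = A^-2 + 2*A^-6 + A^-10
Summing the groups: <K> = A^14 - 2*A^10 + 2*A^6 - 2*A^2 + 2*A^-2 - A^-6 + A^-10

Answer: A^14 - 2*A^10 + 2*A^6 - 2*A^2 + 2*A^-2 - A^-6 + A^-10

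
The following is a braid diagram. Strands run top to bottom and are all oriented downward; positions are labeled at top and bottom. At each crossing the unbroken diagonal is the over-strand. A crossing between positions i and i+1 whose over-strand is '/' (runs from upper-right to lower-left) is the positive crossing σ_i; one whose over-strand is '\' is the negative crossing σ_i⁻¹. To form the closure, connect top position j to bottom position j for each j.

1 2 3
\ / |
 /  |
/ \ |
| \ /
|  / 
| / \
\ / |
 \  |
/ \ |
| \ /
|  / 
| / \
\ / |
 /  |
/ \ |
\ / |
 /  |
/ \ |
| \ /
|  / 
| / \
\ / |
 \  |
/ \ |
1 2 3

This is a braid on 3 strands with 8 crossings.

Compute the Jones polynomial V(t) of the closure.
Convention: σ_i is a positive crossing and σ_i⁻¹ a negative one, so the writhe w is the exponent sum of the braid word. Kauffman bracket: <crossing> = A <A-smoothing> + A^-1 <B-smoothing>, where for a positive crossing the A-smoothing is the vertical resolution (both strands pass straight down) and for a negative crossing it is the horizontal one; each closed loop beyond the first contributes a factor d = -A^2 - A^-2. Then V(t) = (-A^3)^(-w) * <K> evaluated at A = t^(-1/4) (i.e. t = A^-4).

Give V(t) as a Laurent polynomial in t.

-t^6 + t^5 - t^4 + 2*t^3 - t^2 + t

Derivation:
Reading the diagram top to bottom ('/'-over between positions i,i+1 = s_i, '\'-over = s_i^-1): braid word = s1 s2 s1^-1 s2 s1 s1 s2 s1^-1.
The presented braid s1 s2 s1^-1 s2 s1 s1 s2 s1^-1 on 3 strands reduces by inverse Markov moves (closure unchanged at each step):
  Deconjugate: the word is γ·β·γ⁻¹ with γ = s1 (prefix) and γ⁻¹ = s1^-1 (suffix); strip both.
Reduced to β = s2 s1^-1 s2 s1 s1 s2 on 3 strands, 6 crossings.
Compute on β:
Braid: s2 s1^-1 s2 s1 s1 s2 on 3 strands, 6 crossings.
Writhe w = (#positive) - (#negative) = 5 - 1 = 4.
State-sum expansion of <K>. There are 2^6 = 64 states.
For each crossing: s=0 is the vertical smoothing, s=1 horizontal. Crossing k contributes A^(sign_k * (1 - 2*s_k)); loop factor d = -A^2 - A^-2.
Tabulate the states by total A-exponent and number of loops L (A-exp: L × count):
  A^6: L=2 ×1
  A^4: L=1 ×3, L=3 ×3
  A^2: L=2 ×14, L=4 ×1
  A^0: L=1 ×10, L=3 ×10
  A^-2: L=2 ×13, L=4 ×2
  A^-4: L=3 ×6
  A^-6: L=4 ×1
Each group contributes A^e * Σ count * d^(L-1):
Powers of d = -A^2 - A^-2: d^2 = A^4 + 2 + A^-4; d^3 = -A^6 - 3*A^2 - 3*A^-2 - A^-6.
  A^6 * (d) = -A^8 - A^4
  A^4 * (3 + 3*d^2) = 3*A^8 + 9*A^4 + 3
  A^2 * (14*d + d^3) = -A^8 - 17*A^4 - 17 - A^-4
  A^0 * (10 + 10*d^2) = 10*A^4 + 30 + 10*A^-4
  A^-2 * (13*d + 2*d^3) = -2*A^4 - 19 - 19*A^-4 - 2*A^-8
  A^-4 * (6*d^2) = 6 + 12*A^-4 + 6*A^-8
  A^-6 * (d^3) = -1 - 3*A^-4 - 3*A^-8 - A^-12
Summing the groups: <K> = A^8 - A^4 + 2 - A^-4 + A^-8 - A^-12
Normalise by the writhe: (-A^3)^(-w) = (-A^3)^(-4) = A^-12, so f(A) = A^-12 * <K> = A^-4 - A^-8 + 2*A^-12 - A^-16 + A^-20 - A^-24.
Substitute A = t^(-1/4), i.e. A^e → t^(-e/4): V(t) = -t^6 + t^5 - t^4 + 2*t^3 - t^2 + t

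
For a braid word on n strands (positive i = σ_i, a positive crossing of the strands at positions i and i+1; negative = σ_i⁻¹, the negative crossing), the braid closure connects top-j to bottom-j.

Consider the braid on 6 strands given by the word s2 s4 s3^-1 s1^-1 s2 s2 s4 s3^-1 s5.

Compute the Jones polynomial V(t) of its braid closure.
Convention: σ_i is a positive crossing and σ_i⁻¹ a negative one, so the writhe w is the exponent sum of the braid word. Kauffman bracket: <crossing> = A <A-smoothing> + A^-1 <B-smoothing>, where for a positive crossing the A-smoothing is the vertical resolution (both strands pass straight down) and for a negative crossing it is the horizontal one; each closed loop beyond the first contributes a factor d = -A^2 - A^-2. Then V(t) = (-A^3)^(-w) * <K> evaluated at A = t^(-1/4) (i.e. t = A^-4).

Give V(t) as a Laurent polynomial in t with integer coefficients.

The presented braid s2 s4 s3^-1 s1^-1 s2 s2 s4 s3^-1 s5 on 6 strands reduces by inverse Markov moves (closure unchanged at each step):
  Destabilize: the word has the form β·s5 where s5 occurs only as the final letter (β ∈ B_5); drop it and the last strand → 5 strands.
Reduced to β = s2 s4 s3^-1 s1^-1 s2 s2 s4 s3^-1 on 5 strands, 8 crossings.
Compute on β:
Braid: s2 s4 s3^-1 s1^-1 s2 s2 s4 s3^-1 on 5 strands, 8 crossings.
Writhe w = (#positive) - (#negative) = 5 - 3 = 2.
Enumerate smoothing states for the bracket polynomial. There are 2^8 = 256 states.
Each crossing splits two ways (0=vertical, 1=horizontal). The state's weight is A^(#A-smoothings - #B-smoothings) * d^(loops - 1).
Tabulate the states by total A-exponent and number of loops L (A-exp: L × count):
  A^8: L=4 ×1
  A^6: L=3 ×7, L=5 ×1
  A^4: L=2 ×19, L=4 ×9
  A^2: L=1 ×19, L=3 ×35, L=5 ×2
  A^0: L=2 ×48, L=4 ×22
  A^-2: L=3 ×49, L=5 ×7
  A^-4: L=4 ×27, L=6 ×1
  A^-6: L=5 ×8
  A^-8: L=6 ×1
Each group contributes A^e * Σ count * d^(L-1):
Powers of d = -A^2 - A^-2: d^2 = A^4 + 2 + A^-4; d^3 = -A^6 - 3*A^2 - 3*A^-2 - A^-6; d^4 = A^8 + 4*A^4 + 6 + 4*A^-4 + A^-8; d^5 = -A^10 - 5*A^6 - 10*A^2 - 10*A^-2 - 5*A^-6 - A^-10.
  A^8 * (d^3) = -A^14 - 3*A^10 - 3*A^6 - A^2
  A^6 * (7*d^2 + d^4) = A^14 + 11*A^10 + 20*A^6 + 11*A^2 + A^-2
  A^4 * (19*d + 9*d^3) = -9*A^10 - 46*A^6 - 46*A^2 - 9*A^-2
  A^2 * (19 + 35*d^2 + 2*d^4) = 2*A^10 + 43*A^6 + 101*A^2 + 43*A^-2 + 2*A^-6
  A^0 * (48*d + 22*d^3) = -22*A^6 - 114*A^2 - 114*A^-2 - 22*A^-6
  A^-2 * (49*d^2 + 7*d^4) = 7*A^6 + 77*A^2 + 140*A^-2 + 77*A^-6 + 7*A^-10
  A^-4 * (27*d^3 + d^5) = -A^6 - 32*A^2 - 91*A^-2 - 91*A^-6 - 32*A^-10 - A^-14
  A^-6 * (8*d^4) = 8*A^2 + 32*A^-2 + 48*A^-6 + 32*A^-10 + 8*A^-14
  A^-8 * (d^5) = -A^2 - 5*A^-2 - 10*A^-6 - 10*A^-10 - 5*A^-14 - A^-18
Summing the groups: <K> = A^10 - 2*A^6 + 3*A^2 - 3*A^-2 + 4*A^-6 - 3*A^-10 + 2*A^-14 - A^-18
Normalise by the writhe: (-A^3)^(-w) = (-A^3)^(-2) = A^-6, so f(A) = A^-6 * <K> = A^4 - 2 + 3*A^-4 - 3*A^-8 + 4*A^-12 - 3*A^-16 + 2*A^-20 - A^-24.
Substitute A = t^(-1/4), i.e. A^e → t^(-e/4): V(t) = -t^6 + 2*t^5 - 3*t^4 + 4*t^3 - 3*t^2 + 3*t - 2 + t^-1

Answer: -t^6 + 2*t^5 - 3*t^4 + 4*t^3 - 3*t^2 + 3*t - 2 + t^-1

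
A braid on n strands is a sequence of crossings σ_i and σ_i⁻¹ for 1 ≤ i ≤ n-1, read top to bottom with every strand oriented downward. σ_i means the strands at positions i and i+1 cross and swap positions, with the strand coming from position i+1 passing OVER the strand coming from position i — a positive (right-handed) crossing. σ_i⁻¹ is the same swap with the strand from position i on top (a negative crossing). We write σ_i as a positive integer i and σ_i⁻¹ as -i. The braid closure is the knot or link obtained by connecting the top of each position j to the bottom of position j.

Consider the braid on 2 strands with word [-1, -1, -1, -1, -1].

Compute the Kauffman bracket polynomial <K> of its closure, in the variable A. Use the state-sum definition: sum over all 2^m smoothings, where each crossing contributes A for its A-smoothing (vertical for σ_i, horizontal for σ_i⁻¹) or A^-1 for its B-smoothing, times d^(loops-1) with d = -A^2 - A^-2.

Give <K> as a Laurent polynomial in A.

A^13 - A^9 + A^5 - A - A^-7

Derivation:
Braid: s1^-1 s1^-1 s1^-1 s1^-1 s1^-1 on 2 strands, 5 crossings.
Writhe w = (#positive) - (#negative) = 0 - 5 = -5.
State-sum expansion of <K>. There are 2^5 = 32 states.
Each crossing splits two ways (0=vertical, 1=horizontal). The state's weight is A^(#A-smoothings - #B-smoothings) * d^(loops - 1).
  state 00000: A-exp=-5, loops=2, term = A^-5 * d^1
  state 00001: A-exp=-3, loops=1, term = A^-3 * d^0
  state 00010: A-exp=-3, loops=1, term = A^-3 * d^0
  state 00011: A-exp=-1, loops=2, term = A^-1 * d^1
  state 00100: A-exp=-3, loops=1, term = A^-3 * d^0
  state 00101: A-exp=-1, loops=2, term = A^-1 * d^1
  state 00110: A-exp=-1, loops=2, term = A^-1 * d^1
  state 00111: A-exp=+1, loops=3, term = A^1 * d^2
  state 01000: A-exp=-3, loops=1, term = A^-3 * d^0
  state 01001: A-exp=-1, loops=2, term = A^-1 * d^1
  state 01010: A-exp=-1, loops=2, term = A^-1 * d^1
  state 01011: A-exp=+1, loops=3, term = A^1 * d^2
  state 01100: A-exp=-1, loops=2, term = A^-1 * d^1
  state 01101: A-exp=+1, loops=3, term = A^1 * d^2
  state 01110: A-exp=+1, loops=3, term = A^1 * d^2
  state 01111: A-exp=+3, loops=4, term = A^3 * d^3
  state 10000: A-exp=-3, loops=1, term = A^-3 * d^0
  state 10001: A-exp=-1, loops=2, term = A^-1 * d^1
  state 10010: A-exp=-1, loops=2, term = A^-1 * d^1
  state 10011: A-exp=+1, loops=3, term = A^1 * d^2
  state 10100: A-exp=-1, loops=2, term = A^-1 * d^1
  state 10101: A-exp=+1, loops=3, term = A^1 * d^2
  state 10110: A-exp=+1, loops=3, term = A^1 * d^2
  state 10111: A-exp=+3, loops=4, term = A^3 * d^3
  state 11000: A-exp=-1, loops=2, term = A^-1 * d^1
  state 11001: A-exp=+1, loops=3, term = A^1 * d^2
  state 11010: A-exp=+1, loops=3, term = A^1 * d^2
  state 11011: A-exp=+3, loops=4, term = A^3 * d^3
  state 11100: A-exp=+1, loops=3, term = A^1 * d^2
  state 11101: A-exp=+3, loops=4, term = A^3 * d^3
  state 11110: A-exp=+3, loops=4, term = A^3 * d^3
  state 11111: A-exp=+5, loops=5, term = A^5 * d^4
Collect the terms by A-exponent (count of states per loop number):
Powers of d = -A^2 - A^-2: d^2 = A^4 + 2 + A^-4; d^3 = -A^6 - 3*A^2 - 3*A^-2 - A^-6; d^4 = A^8 + 4*A^4 + 6 + 4*A^-4 + A^-8.
  A^5 * (d^4) = A^13 + 4*A^9 + 6*A^5 + 4*A + A^-3
  A^3 * (5*d^3) = -5*A^9 - 15*A^5 - 15*A - 5*A^-3
  A^1 * (10*d^2) = 10*A^5 + 20*A + 10*A^-3
  A^-1 * (10*d) = -10*A - 10*A^-3
  A^-3 * (5) = 5*A^-3
  A^-5 * (d) = -A^-3 - A^-7
Summing the groups: <K> = A^13 - A^9 + A^5 - A - A^-7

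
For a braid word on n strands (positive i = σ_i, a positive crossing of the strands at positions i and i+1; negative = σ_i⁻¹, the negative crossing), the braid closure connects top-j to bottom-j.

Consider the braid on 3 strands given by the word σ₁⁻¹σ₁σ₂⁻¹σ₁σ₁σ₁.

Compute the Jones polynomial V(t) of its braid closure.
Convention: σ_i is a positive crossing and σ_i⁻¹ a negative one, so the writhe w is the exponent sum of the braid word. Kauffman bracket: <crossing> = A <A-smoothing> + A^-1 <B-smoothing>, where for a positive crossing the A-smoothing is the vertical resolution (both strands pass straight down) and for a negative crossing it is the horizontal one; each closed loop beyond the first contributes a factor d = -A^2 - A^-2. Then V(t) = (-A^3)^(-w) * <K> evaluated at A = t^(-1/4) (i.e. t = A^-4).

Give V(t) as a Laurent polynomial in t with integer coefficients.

-t^4 + t^3 + t

Derivation:
The presented braid s1^-1 s1 s2^-1 s1 s1 s1 on 3 strands reduces by inverse Markov moves (closure unchanged at each step):
  Deconjugate: the word is γ·β·γ⁻¹ with γ = s1^-1 (prefix) and γ⁻¹ = s1 (suffix); strip both.
Reduced to β = s1 s2^-1 s1 s1 on 3 strands, 4 crossings.
Compute on β:
Braid: s1 s2^-1 s1 s1 on 3 strands, 4 crossings.
Writhe w = (#positive) - (#negative) = 3 - 1 = 2.
Enumerate smoothing states for the bracket polynomial. There are 2^4 = 16 states.
For each crossing: s=0 is the vertical smoothing, s=1 horizontal. Crossing k contributes A^(sign_k * (1 - 2*s_k)); loop factor d = -A^2 - A^-2.
  state 0000: A-exp=+2, loops=3, term = A^2 * d^2
  state 0001: A-exp=+0, loops=2, term = A^0 * d^1
  state 0010: A-exp=+0, loops=2, term = A^0 * d^1
  state 0011: A-exp=-2, loops=3, term = A^-2 * d^2
  state 0100: A-exp=+4, loops=2, term = A^4 * d^1
  state 0101: A-exp=+2, loops=1, term = A^2 * d^0
  state 0110: A-exp=+2, loops=1, term = A^2 * d^0
  state 0111: A-exp=+0, loops=2, term = A^0 * d^1
  state 1000: A-exp=+0, loops=2, term = A^0 * d^1
  state 1001: A-exp=-2, loops=3, term = A^-2 * d^2
  state 1010: A-exp=-2, loops=3, term = A^-2 * d^2
  state 1011: A-exp=-4, loops=4, term = A^-4 * d^3
  state 1100: A-exp=+2, loops=1, term = A^2 * d^0
  state 1101: A-exp=+0, loops=2, term = A^0 * d^1
  state 1110: A-exp=+0, loops=2, term = A^0 * d^1
  state 1111: A-exp=-2, loops=3, term = A^-2 * d^2
Collect the terms by A-exponent (count of states per loop number):
Powers of d = -A^2 - A^-2: d^2 = A^4 + 2 + A^-4; d^3 = -A^6 - 3*A^2 - 3*A^-2 - A^-6.
  A^4 * (d) = -A^6 - A^2
  A^2 * (3 + d^2) = A^6 + 5*A^2 + A^-2
  A^0 * (6*d) = -6*A^2 - 6*A^-2
  A^-2 * (4*d^2) = 4*A^2 + 8*A^-2 + 4*A^-6
  A^-4 * (d^3) = -A^2 - 3*A^-2 - 3*A^-6 - A^-10
Summing the groups: <K> = A^2 + A^-6 - A^-10
Normalise by the writhe: (-A^3)^(-w) = (-A^3)^(-2) = A^-6, so f(A) = A^-6 * <K> = A^-4 + A^-12 - A^-16.
Substitute A = t^(-1/4), i.e. A^e → t^(-e/4): V(t) = -t^4 + t^3 + t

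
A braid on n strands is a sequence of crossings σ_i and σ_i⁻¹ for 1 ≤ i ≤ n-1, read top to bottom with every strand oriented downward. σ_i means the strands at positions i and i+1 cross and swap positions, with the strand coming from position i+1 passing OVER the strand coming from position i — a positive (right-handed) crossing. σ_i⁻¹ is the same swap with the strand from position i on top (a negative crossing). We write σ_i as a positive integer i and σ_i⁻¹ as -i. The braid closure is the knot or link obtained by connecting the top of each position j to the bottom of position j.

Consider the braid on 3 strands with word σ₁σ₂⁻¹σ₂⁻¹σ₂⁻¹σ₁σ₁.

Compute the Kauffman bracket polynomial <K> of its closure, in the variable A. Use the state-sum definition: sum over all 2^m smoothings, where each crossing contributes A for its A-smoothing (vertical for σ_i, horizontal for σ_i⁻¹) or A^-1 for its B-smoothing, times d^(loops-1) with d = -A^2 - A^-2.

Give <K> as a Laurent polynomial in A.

Braid: s1 s2^-1 s2^-1 s2^-1 s1 s1 on 3 strands, 6 crossings.
Writhe w = (#positive) - (#negative) = 3 - 3 = 0.
Computing the Kauffman bracket via state sum. There are 2^6 = 64 states.
Each crossing splits two ways (0=vertical, 1=horizontal). The state's weight is A^(#A-smoothings - #B-smoothings) * d^(loops - 1).
Tabulate the states by total A-exponent and number of loops L (A-exp: L × count):
  A^6: L=4 ×1
  A^4: L=3 ×6
  A^2: L=2 ×12, L=4 ×3
  A^0: L=1 ×9, L=3 ×10, L=5 ×1
  A^-2: L=2 ×12, L=4 ×3
  A^-4: L=3 ×6
  A^-6: L=4 ×1
Each group contributes A^e * Σ count * d^(L-1):
Powers of d = -A^2 - A^-2: d^2 = A^4 + 2 + A^-4; d^3 = -A^6 - 3*A^2 - 3*A^-2 - A^-6; d^4 = A^8 + 4*A^4 + 6 + 4*A^-4 + A^-8.
  A^6 * (d^3) = -A^12 - 3*A^8 - 3*A^4 - 1
  A^4 * (6*d^2) = 6*A^8 + 12*A^4 + 6
  A^2 * (12*d + 3*d^3) = -3*A^8 - 21*A^4 - 21 - 3*A^-4
  A^0 * (9 + 10*d^2 + d^4) = A^8 + 14*A^4 + 35 + 14*A^-4 + A^-8
  A^-2 * (12*d + 3*d^3) = -3*A^4 - 21 - 21*A^-4 - 3*A^-8
  A^-4 * (6*d^2) = 6 + 12*A^-4 + 6*A^-8
  A^-6 * (d^3) = -1 - 3*A^-4 - 3*A^-8 - A^-12
Summing the groups: <K> = -A^12 + A^8 - A^4 + 3 - A^-4 + A^-8 - A^-12

Answer: -A^12 + A^8 - A^4 + 3 - A^-4 + A^-8 - A^-12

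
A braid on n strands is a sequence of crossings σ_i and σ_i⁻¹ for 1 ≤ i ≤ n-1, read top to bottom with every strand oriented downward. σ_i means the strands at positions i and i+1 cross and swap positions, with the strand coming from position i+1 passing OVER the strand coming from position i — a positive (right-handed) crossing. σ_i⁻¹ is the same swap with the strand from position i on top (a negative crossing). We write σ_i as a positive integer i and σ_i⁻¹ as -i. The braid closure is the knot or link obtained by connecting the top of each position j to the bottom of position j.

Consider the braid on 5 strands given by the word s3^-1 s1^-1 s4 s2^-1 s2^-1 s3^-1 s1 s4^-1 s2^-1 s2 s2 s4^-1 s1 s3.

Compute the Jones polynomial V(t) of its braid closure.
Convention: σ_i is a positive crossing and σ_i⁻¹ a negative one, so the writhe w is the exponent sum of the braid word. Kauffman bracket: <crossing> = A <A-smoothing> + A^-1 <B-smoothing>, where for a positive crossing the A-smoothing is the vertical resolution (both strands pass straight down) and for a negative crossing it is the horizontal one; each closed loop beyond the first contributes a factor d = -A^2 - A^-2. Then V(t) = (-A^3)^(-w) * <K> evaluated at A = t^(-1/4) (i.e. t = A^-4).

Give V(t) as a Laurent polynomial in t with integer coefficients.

The presented braid s3^-1 s1^-1 s4 s2^-1 s2^-1 s3^-1 s1 s4^-1 s2^-1 s2 s2 s4^-1 s1 s3 on 5 strands reduces by inverse Markov moves (closure unchanged at each step):
  Deconjugate: the word is γ·β·γ⁻¹ with γ = s3^-1 s1^-1 (prefix) and γ⁻¹ = s1 s3 (suffix); strip both.
  Deconjugate: the word is γ·β·γ⁻¹ with γ = s4 (prefix) and γ⁻¹ = s4^-1 (suffix); strip both.
  Deconjugate: the word is γ·β·γ⁻¹ with γ = s2^-1 s2^-1 (prefix) and γ⁻¹ = s2 s2 (suffix); strip both.
Reduced to β = s3^-1 s1 s4^-1 s2^-1 on 5 strands, 4 crossings.
Compute on β:
Braid: s3^-1 s1 s4^-1 s2^-1 on 5 strands, 4 crossings.
Writhe w = (#positive) - (#negative) = 1 - 3 = -2.
State-sum expansion of <K>. There are 2^4 = 16 states.
For each crossing: s=0 is the vertical smoothing, s=1 horizontal. Crossing k contributes A^(sign_k * (1 - 2*s_k)); loop factor d = -A^2 - A^-2.
  state 0000: A-exp=-2, loops=5, term = A^-2 * d^4
  state 0001: A-exp=+0, loops=4, term = A^0 * d^3
  state 0010: A-exp=+0, loops=4, term = A^0 * d^3
  state 0011: A-exp=+2, loops=3, term = A^2 * d^2
  state 0100: A-exp=-4, loops=4, term = A^-4 * d^3
  state 0101: A-exp=-2, loops=3, term = A^-2 * d^2
  state 0110: A-exp=-2, loops=3, term = A^-2 * d^2
  state 0111: A-exp=+0, loops=2, term = A^0 * d^1
  state 1000: A-exp=+0, loops=4, term = A^0 * d^3
  state 1001: A-exp=+2, loops=3, term = A^2 * d^2
  state 1010: A-exp=+2, loops=3, term = A^2 * d^2
  state 1011: A-exp=+4, loops=2, term = A^4 * d^1
  state 1100: A-exp=-2, loops=3, term = A^-2 * d^2
  state 1101: A-exp=+0, loops=2, term = A^0 * d^1
  state 1110: A-exp=+0, loops=2, term = A^0 * d^1
  state 1111: A-exp=+2, loops=1, term = A^2 * d^0
Collect the terms by A-exponent (count of states per loop number):
Powers of d = -A^2 - A^-2: d^2 = A^4 + 2 + A^-4; d^3 = -A^6 - 3*A^2 - 3*A^-2 - A^-6; d^4 = A^8 + 4*A^4 + 6 + 4*A^-4 + A^-8.
  A^4 * (d) = -A^6 - A^2
  A^2 * (1 + 3*d^2) = 3*A^6 + 7*A^2 + 3*A^-2
  A^0 * (3*d + 3*d^3) = -3*A^6 - 12*A^2 - 12*A^-2 - 3*A^-6
  A^-2 * (3*d^2 + d^4) = A^6 + 7*A^2 + 12*A^-2 + 7*A^-6 + A^-10
  A^-4 * (d^3) = -A^2 - 3*A^-2 - 3*A^-6 - A^-10
Summing the groups: <K> = A^-6
Normalise by the writhe: (-A^3)^(-w) = (-A^3)^(2) = A^6, so f(A) = A^6 * <K> = 1.
Substitute A = t^(-1/4), i.e. A^e → t^(-e/4): V(t) = 1

Answer: 1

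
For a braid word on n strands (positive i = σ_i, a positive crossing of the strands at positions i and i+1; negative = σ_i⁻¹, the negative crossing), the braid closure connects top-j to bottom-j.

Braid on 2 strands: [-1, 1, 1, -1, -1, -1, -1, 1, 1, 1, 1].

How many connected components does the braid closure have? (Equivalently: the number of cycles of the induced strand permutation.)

Track the strand permutation on 2 strands, starting from identity.
  step 1: s1^-1 swaps positions 1,2 -> [2 1]
  step 2: s1 swaps positions 1,2 -> [1 2]
  step 3: s1 swaps positions 1,2 -> [2 1]
  step 4: s1^-1 swaps positions 1,2 -> [1 2]
  step 5: s1^-1 swaps positions 1,2 -> [2 1]
  step 6: s1^-1 swaps positions 1,2 -> [1 2]
  step 7: s1^-1 swaps positions 1,2 -> [2 1]
  step 8: s1 swaps positions 1,2 -> [1 2]
  step 9: s1 swaps positions 1,2 -> [2 1]
  step 10: s1 swaps positions 1,2 -> [1 2]
  step 11: s1 swaps positions 1,2 -> [2 1]
Final permutation (position -> original strand): [2 1]
Closure components = cycle count of this permutation = 1.

Answer: 1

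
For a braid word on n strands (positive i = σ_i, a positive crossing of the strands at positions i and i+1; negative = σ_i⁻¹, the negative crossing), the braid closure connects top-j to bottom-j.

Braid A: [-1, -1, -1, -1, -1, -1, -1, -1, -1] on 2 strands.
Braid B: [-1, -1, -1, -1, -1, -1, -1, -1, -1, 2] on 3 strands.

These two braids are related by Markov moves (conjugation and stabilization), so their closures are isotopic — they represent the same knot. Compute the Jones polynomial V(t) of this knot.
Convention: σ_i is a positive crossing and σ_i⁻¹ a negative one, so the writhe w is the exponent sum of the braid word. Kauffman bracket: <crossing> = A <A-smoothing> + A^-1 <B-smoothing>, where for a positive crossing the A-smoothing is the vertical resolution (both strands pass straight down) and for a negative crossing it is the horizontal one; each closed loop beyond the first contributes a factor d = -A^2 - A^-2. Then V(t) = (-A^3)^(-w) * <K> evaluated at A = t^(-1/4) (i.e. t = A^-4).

Markov-equivalent braids have isotopic closures, hence identical knot invariants. Strip the Markov moves from each word to reach a common short braid β, then compute V(t) once on β.
Braid A: s1^-1 s1^-1 s1^-1 s1^-1 s1^-1 s1^-1 s1^-1 s1^-1 s1^-1 on 2 strands has no conjugating prefix/suffix or stabilization to strip; take β = s1^-1 s1^-1 s1^-1 s1^-1 s1^-1 s1^-1 s1^-1 s1^-1 s1^-1.
Braid B: s1^-1 s1^-1 s1^-1 s1^-1 s1^-1 s1^-1 s1^-1 s1^-1 s1^-1 s2 on 3 strands reduces by inverse Markov moves (closure unchanged at each step):
  Destabilize: the word has the form β·s2 where s2 occurs only as the final letter (β ∈ B_2); drop it and the last strand → 2 strands.
Reduced to β = s1^-1 s1^-1 s1^-1 s1^-1 s1^-1 s1^-1 s1^-1 s1^-1 s1^-1 on 2 strands, 9 crossings.
Both give the same β = s1^-1 s1^-1 s1^-1 s1^-1 s1^-1 s1^-1 s1^-1 s1^-1 s1^-1 on 2 strands, so one state sum suffices:
Braid: s1^-1 s1^-1 s1^-1 s1^-1 s1^-1 s1^-1 s1^-1 s1^-1 s1^-1 on 2 strands, 9 crossings.
Writhe w = (#positive) - (#negative) = 0 - 9 = -9.
Enumerate smoothing states for the bracket polynomial. There are 2^9 = 512 states.
Smooth each crossing (0=||, 1=⌣⌢); contribution A^(Σ sign_k(1-2s_k)) * d^(L-1).
Tabulate the states by total A-exponent and number of loops L (A-exp: L × count):
  A^9: L=9 ×1
  A^7: L=8 ×9
  A^5: L=7 ×36
  A^3: L=6 ×84
  A^1: L=5 ×126
  A^-1: L=4 ×126
  A^-3: L=3 ×84
  A^-5: L=2 ×36
  A^-7: L=1 ×9
  A^-9: L=2 ×1
Each group contributes A^e * Σ count * d^(L-1):
Powers of d = -A^2 - A^-2: d^2 = A^4 + 2 + A^-4; d^3 = -A^6 - 3*A^2 - 3*A^-2 - A^-6; d^4 = A^8 + 4*A^4 + 6 + 4*A^-4 + A^-8; d^5 = -A^10 - 5*A^6 - 10*A^2 - 10*A^-2 - 5*A^-6 - A^-10; d^6 = A^12 + 6*A^8 + 15*A^4 + 20 + 15*A^-4 + 6*A^-8 + A^-12; d^7 = -A^14 - 7*A^10 - 21*A^6 - 35*A^2 - 35*A^-2 - 21*A^-6 - 7*A^-10 - A^-14; d^8 = A^16 + 8*A^12 + 28*A^8 + 56*A^4 + 70 + 56*A^-4 + 28*A^-8 + 8*A^-12 + A^-16.
  A^9 * (d^8) = A^25 + 8*A^21 + 28*A^17 + 56*A^13 + 70*A^9 + 56*A^5 + 28*A + 8*A^-3 + A^-7
  A^7 * (9*d^7) = -9*A^21 - 63*A^17 - 189*A^13 - 315*A^9 - 315*A^5 - 189*A - 63*A^-3 - 9*A^-7
  A^5 * (36*d^6) = 36*A^17 + 216*A^13 + 540*A^9 + 720*A^5 + 540*A + 216*A^-3 + 36*A^-7
  A^3 * (84*d^5) = -84*A^13 - 420*A^9 - 840*A^5 - 840*A - 420*A^-3 - 84*A^-7
  A^1 * (126*d^4) = 126*A^9 + 504*A^5 + 756*A + 504*A^-3 + 126*A^-7
  A^-1 * (126*d^3) = -126*A^5 - 378*A - 378*A^-3 - 126*A^-7
  A^-3 * (84*d^2) = 84*A + 168*A^-3 + 84*A^-7
  A^-5 * (36*d) = -36*A^-3 - 36*A^-7
  A^-7 * (9) = 9*A^-7
  A^-9 * (d) = -A^-7 - A^-11
Summing the groups: <K> = A^25 - A^21 + A^17 - A^13 + A^9 - A^5 + A - A^-3 - A^-11
Normalise by the writhe: (-A^3)^(-w) = (-A^3)^(9) = -A^27, so f(A) = -A^27 * <K> = -A^52 + A^48 - A^44 + A^40 - A^36 + A^32 - A^28 + A^24 + A^16.
Substitute A = t^(-1/4), i.e. A^e → t^(-e/4): V(t) = t^-4 + t^-6 - t^-7 + t^-8 - t^-9 + t^-10 - t^-11 + t^-12 - t^-13

Answer: t^-4 + t^-6 - t^-7 + t^-8 - t^-9 + t^-10 - t^-11 + t^-12 - t^-13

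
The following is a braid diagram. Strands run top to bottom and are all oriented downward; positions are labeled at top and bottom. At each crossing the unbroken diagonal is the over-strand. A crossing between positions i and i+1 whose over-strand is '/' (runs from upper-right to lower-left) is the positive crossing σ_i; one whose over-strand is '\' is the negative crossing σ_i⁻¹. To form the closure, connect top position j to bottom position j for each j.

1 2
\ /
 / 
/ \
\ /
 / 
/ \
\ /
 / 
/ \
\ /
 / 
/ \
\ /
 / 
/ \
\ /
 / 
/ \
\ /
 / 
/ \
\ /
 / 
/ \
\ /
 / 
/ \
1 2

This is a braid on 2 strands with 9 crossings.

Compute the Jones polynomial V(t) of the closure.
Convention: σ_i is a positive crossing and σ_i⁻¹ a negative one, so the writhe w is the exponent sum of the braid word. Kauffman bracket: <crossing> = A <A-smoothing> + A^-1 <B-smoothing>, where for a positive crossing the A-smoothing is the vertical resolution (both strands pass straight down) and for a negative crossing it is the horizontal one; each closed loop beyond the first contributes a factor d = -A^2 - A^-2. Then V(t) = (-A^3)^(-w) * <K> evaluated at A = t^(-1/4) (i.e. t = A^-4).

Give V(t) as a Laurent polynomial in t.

Reading the diagram top to bottom ('/'-over between positions i,i+1 = s_i, '\'-over = s_i^-1): braid word = s1 s1 s1 s1 s1 s1 s1 s1 s1.
Braid: s1 s1 s1 s1 s1 s1 s1 s1 s1 on 2 strands, 9 crossings.
Writhe w = (#positive) - (#negative) = 9 - 0 = 9.
Computing the Kauffman bracket via state sum. There are 2^9 = 512 states.
Smooth each crossing (0=||, 1=⌣⌢); contribution A^(Σ sign_k(1-2s_k)) * d^(L-1).
Tabulate the states by total A-exponent and number of loops L (A-exp: L × count):
  A^9: L=2 ×1
  A^7: L=1 ×9
  A^5: L=2 ×36
  A^3: L=3 ×84
  A^1: L=4 ×126
  A^-1: L=5 ×126
  A^-3: L=6 ×84
  A^-5: L=7 ×36
  A^-7: L=8 ×9
  A^-9: L=9 ×1
Each group contributes A^e * Σ count * d^(L-1):
Powers of d = -A^2 - A^-2: d^2 = A^4 + 2 + A^-4; d^3 = -A^6 - 3*A^2 - 3*A^-2 - A^-6; d^4 = A^8 + 4*A^4 + 6 + 4*A^-4 + A^-8; d^5 = -A^10 - 5*A^6 - 10*A^2 - 10*A^-2 - 5*A^-6 - A^-10; d^6 = A^12 + 6*A^8 + 15*A^4 + 20 + 15*A^-4 + 6*A^-8 + A^-12; d^7 = -A^14 - 7*A^10 - 21*A^6 - 35*A^2 - 35*A^-2 - 21*A^-6 - 7*A^-10 - A^-14; d^8 = A^16 + 8*A^12 + 28*A^8 + 56*A^4 + 70 + 56*A^-4 + 28*A^-8 + 8*A^-12 + A^-16.
  A^9 * (d) = -A^11 - A^7
  A^7 * (9) = 9*A^7
  A^5 * (36*d) = -36*A^7 - 36*A^3
  A^3 * (84*d^2) = 84*A^7 + 168*A^3 + 84*A^-1
  A^1 * (126*d^3) = -126*A^7 - 378*A^3 - 378*A^-1 - 126*A^-5
  A^-1 * (126*d^4) = 126*A^7 + 504*A^3 + 756*A^-1 + 504*A^-5 + 126*A^-9
  A^-3 * (84*d^5) = -84*A^7 - 420*A^3 - 840*A^-1 - 840*A^-5 - 420*A^-9 - 84*A^-13
  A^-5 * (36*d^6) = 36*A^7 + 216*A^3 + 540*A^-1 + 720*A^-5 + 540*A^-9 + 216*A^-13 + 36*A^-17
  A^-7 * (9*d^7) = -9*A^7 - 63*A^3 - 189*A^-1 - 315*A^-5 - 315*A^-9 - 189*A^-13 - 63*A^-17 - 9*A^-21
  A^-9 * (d^8) = A^7 + 8*A^3 + 28*A^-1 + 56*A^-5 + 70*A^-9 + 56*A^-13 + 28*A^-17 + 8*A^-21 + A^-25
Summing the groups: <K> = -A^11 - A^3 + A^-1 - A^-5 + A^-9 - A^-13 + A^-17 - A^-21 + A^-25
Normalise by the writhe: (-A^3)^(-w) = (-A^3)^(-9) = -A^-27, so f(A) = -A^-27 * <K> = A^-16 + A^-24 - A^-28 + A^-32 - A^-36 + A^-40 - A^-44 + A^-48 - A^-52.
Substitute A = t^(-1/4), i.e. A^e → t^(-e/4): V(t) = -t^13 + t^12 - t^11 + t^10 - t^9 + t^8 - t^7 + t^6 + t^4

Answer: -t^13 + t^12 - t^11 + t^10 - t^9 + t^8 - t^7 + t^6 + t^4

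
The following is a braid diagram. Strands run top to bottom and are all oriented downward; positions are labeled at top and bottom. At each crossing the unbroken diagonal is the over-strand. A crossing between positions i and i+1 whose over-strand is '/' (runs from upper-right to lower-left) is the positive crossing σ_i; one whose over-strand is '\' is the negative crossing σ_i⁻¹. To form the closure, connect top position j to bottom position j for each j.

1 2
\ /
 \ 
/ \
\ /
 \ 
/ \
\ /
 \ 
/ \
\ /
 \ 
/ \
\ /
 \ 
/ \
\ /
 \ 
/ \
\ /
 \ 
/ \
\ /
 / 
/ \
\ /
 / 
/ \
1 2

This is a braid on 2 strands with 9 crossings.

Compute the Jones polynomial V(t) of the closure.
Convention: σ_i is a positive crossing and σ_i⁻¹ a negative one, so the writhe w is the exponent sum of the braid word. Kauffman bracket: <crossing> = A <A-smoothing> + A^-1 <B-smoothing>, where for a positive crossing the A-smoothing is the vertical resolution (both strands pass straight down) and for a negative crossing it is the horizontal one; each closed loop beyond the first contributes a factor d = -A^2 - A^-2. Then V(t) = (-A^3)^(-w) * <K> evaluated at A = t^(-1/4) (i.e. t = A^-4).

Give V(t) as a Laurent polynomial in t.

t^-2 + t^-4 - t^-5 + t^-6 - t^-7

Derivation:
Reading the diagram top to bottom ('/'-over between positions i,i+1 = s_i, '\'-over = s_i^-1): braid word = s1^-1 s1^-1 s1^-1 s1^-1 s1^-1 s1^-1 s1^-1 s1 s1.
The presented braid s1^-1 s1^-1 s1^-1 s1^-1 s1^-1 s1^-1 s1^-1 s1 s1 on 2 strands reduces by inverse Markov moves (closure unchanged at each step):
  Deconjugate: the word is γ·β·γ⁻¹ with γ = s1^-1 s1^-1 (prefix) and γ⁻¹ = s1 s1 (suffix); strip both.
Reduced to β = s1^-1 s1^-1 s1^-1 s1^-1 s1^-1 on 2 strands, 5 crossings.
Compute on β:
Braid: s1^-1 s1^-1 s1^-1 s1^-1 s1^-1 on 2 strands, 5 crossings.
Writhe w = (#positive) - (#negative) = 0 - 5 = -5.
State-sum expansion of <K>. There are 2^5 = 32 states.
Each crossing splits two ways (0=vertical, 1=horizontal). The state's weight is A^(#A-smoothings - #B-smoothings) * d^(loops - 1).
  state 00000: A-exp=-5, loops=2, term = A^-5 * d^1
  state 00001: A-exp=-3, loops=1, term = A^-3 * d^0
  state 00010: A-exp=-3, loops=1, term = A^-3 * d^0
  state 00011: A-exp=-1, loops=2, term = A^-1 * d^1
  state 00100: A-exp=-3, loops=1, term = A^-3 * d^0
  state 00101: A-exp=-1, loops=2, term = A^-1 * d^1
  state 00110: A-exp=-1, loops=2, term = A^-1 * d^1
  state 00111: A-exp=+1, loops=3, term = A^1 * d^2
  state 01000: A-exp=-3, loops=1, term = A^-3 * d^0
  state 01001: A-exp=-1, loops=2, term = A^-1 * d^1
  state 01010: A-exp=-1, loops=2, term = A^-1 * d^1
  state 01011: A-exp=+1, loops=3, term = A^1 * d^2
  state 01100: A-exp=-1, loops=2, term = A^-1 * d^1
  state 01101: A-exp=+1, loops=3, term = A^1 * d^2
  state 01110: A-exp=+1, loops=3, term = A^1 * d^2
  state 01111: A-exp=+3, loops=4, term = A^3 * d^3
  state 10000: A-exp=-3, loops=1, term = A^-3 * d^0
  state 10001: A-exp=-1, loops=2, term = A^-1 * d^1
  state 10010: A-exp=-1, loops=2, term = A^-1 * d^1
  state 10011: A-exp=+1, loops=3, term = A^1 * d^2
  state 10100: A-exp=-1, loops=2, term = A^-1 * d^1
  state 10101: A-exp=+1, loops=3, term = A^1 * d^2
  state 10110: A-exp=+1, loops=3, term = A^1 * d^2
  state 10111: A-exp=+3, loops=4, term = A^3 * d^3
  state 11000: A-exp=-1, loops=2, term = A^-1 * d^1
  state 11001: A-exp=+1, loops=3, term = A^1 * d^2
  state 11010: A-exp=+1, loops=3, term = A^1 * d^2
  state 11011: A-exp=+3, loops=4, term = A^3 * d^3
  state 11100: A-exp=+1, loops=3, term = A^1 * d^2
  state 11101: A-exp=+3, loops=4, term = A^3 * d^3
  state 11110: A-exp=+3, loops=4, term = A^3 * d^3
  state 11111: A-exp=+5, loops=5, term = A^5 * d^4
Collect the terms by A-exponent (count of states per loop number):
Powers of d = -A^2 - A^-2: d^2 = A^4 + 2 + A^-4; d^3 = -A^6 - 3*A^2 - 3*A^-2 - A^-6; d^4 = A^8 + 4*A^4 + 6 + 4*A^-4 + A^-8.
  A^5 * (d^4) = A^13 + 4*A^9 + 6*A^5 + 4*A + A^-3
  A^3 * (5*d^3) = -5*A^9 - 15*A^5 - 15*A - 5*A^-3
  A^1 * (10*d^2) = 10*A^5 + 20*A + 10*A^-3
  A^-1 * (10*d) = -10*A - 10*A^-3
  A^-3 * (5) = 5*A^-3
  A^-5 * (d) = -A^-3 - A^-7
Summing the groups: <K> = A^13 - A^9 + A^5 - A - A^-7
Normalise by the writhe: (-A^3)^(-w) = (-A^3)^(5) = -A^15, so f(A) = -A^15 * <K> = -A^28 + A^24 - A^20 + A^16 + A^8.
Substitute A = t^(-1/4), i.e. A^e → t^(-e/4): V(t) = t^-2 + t^-4 - t^-5 + t^-6 - t^-7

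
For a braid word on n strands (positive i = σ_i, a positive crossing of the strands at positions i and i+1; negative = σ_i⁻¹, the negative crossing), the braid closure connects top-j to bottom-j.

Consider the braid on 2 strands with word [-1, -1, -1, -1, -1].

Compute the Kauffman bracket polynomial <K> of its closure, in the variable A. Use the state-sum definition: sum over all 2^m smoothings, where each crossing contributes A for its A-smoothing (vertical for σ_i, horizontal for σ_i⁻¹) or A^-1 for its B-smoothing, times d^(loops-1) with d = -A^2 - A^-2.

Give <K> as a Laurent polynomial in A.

Braid: s1^-1 s1^-1 s1^-1 s1^-1 s1^-1 on 2 strands, 5 crossings.
Writhe w = (#positive) - (#negative) = 0 - 5 = -5.
Computing the Kauffman bracket via state sum. There are 2^5 = 32 states.
Smooth each crossing (0=||, 1=⌣⌢); contribution A^(Σ sign_k(1-2s_k)) * d^(L-1).
  state 00000: A-exp=-5, loops=2, term = A^-5 * d^1
  state 00001: A-exp=-3, loops=1, term = A^-3 * d^0
  state 00010: A-exp=-3, loops=1, term = A^-3 * d^0
  state 00011: A-exp=-1, loops=2, term = A^-1 * d^1
  state 00100: A-exp=-3, loops=1, term = A^-3 * d^0
  state 00101: A-exp=-1, loops=2, term = A^-1 * d^1
  state 00110: A-exp=-1, loops=2, term = A^-1 * d^1
  state 00111: A-exp=+1, loops=3, term = A^1 * d^2
  state 01000: A-exp=-3, loops=1, term = A^-3 * d^0
  state 01001: A-exp=-1, loops=2, term = A^-1 * d^1
  state 01010: A-exp=-1, loops=2, term = A^-1 * d^1
  state 01011: A-exp=+1, loops=3, term = A^1 * d^2
  state 01100: A-exp=-1, loops=2, term = A^-1 * d^1
  state 01101: A-exp=+1, loops=3, term = A^1 * d^2
  state 01110: A-exp=+1, loops=3, term = A^1 * d^2
  state 01111: A-exp=+3, loops=4, term = A^3 * d^3
  state 10000: A-exp=-3, loops=1, term = A^-3 * d^0
  state 10001: A-exp=-1, loops=2, term = A^-1 * d^1
  state 10010: A-exp=-1, loops=2, term = A^-1 * d^1
  state 10011: A-exp=+1, loops=3, term = A^1 * d^2
  state 10100: A-exp=-1, loops=2, term = A^-1 * d^1
  state 10101: A-exp=+1, loops=3, term = A^1 * d^2
  state 10110: A-exp=+1, loops=3, term = A^1 * d^2
  state 10111: A-exp=+3, loops=4, term = A^3 * d^3
  state 11000: A-exp=-1, loops=2, term = A^-1 * d^1
  state 11001: A-exp=+1, loops=3, term = A^1 * d^2
  state 11010: A-exp=+1, loops=3, term = A^1 * d^2
  state 11011: A-exp=+3, loops=4, term = A^3 * d^3
  state 11100: A-exp=+1, loops=3, term = A^1 * d^2
  state 11101: A-exp=+3, loops=4, term = A^3 * d^3
  state 11110: A-exp=+3, loops=4, term = A^3 * d^3
  state 11111: A-exp=+5, loops=5, term = A^5 * d^4
Collect the terms by A-exponent (count of states per loop number):
Powers of d = -A^2 - A^-2: d^2 = A^4 + 2 + A^-4; d^3 = -A^6 - 3*A^2 - 3*A^-2 - A^-6; d^4 = A^8 + 4*A^4 + 6 + 4*A^-4 + A^-8.
  A^5 * (d^4) = A^13 + 4*A^9 + 6*A^5 + 4*A + A^-3
  A^3 * (5*d^3) = -5*A^9 - 15*A^5 - 15*A - 5*A^-3
  A^1 * (10*d^2) = 10*A^5 + 20*A + 10*A^-3
  A^-1 * (10*d) = -10*A - 10*A^-3
  A^-3 * (5) = 5*A^-3
  A^-5 * (d) = -A^-3 - A^-7
Summing the groups: <K> = A^13 - A^9 + A^5 - A - A^-7

Answer: A^13 - A^9 + A^5 - A - A^-7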